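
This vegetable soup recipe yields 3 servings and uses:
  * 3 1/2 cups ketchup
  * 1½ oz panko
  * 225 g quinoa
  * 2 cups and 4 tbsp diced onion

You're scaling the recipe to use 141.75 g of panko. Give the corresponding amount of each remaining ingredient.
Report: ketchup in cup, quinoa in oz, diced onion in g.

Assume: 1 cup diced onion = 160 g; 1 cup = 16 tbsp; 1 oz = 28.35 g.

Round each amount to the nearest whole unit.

ketchup: 12 cup; quinoa: 26 oz; diced onion: 1200 g

The original recipe has 42.525 g of panko, so the scaling factor is 141.75 ÷ 42.525 = 10/3.
ketchup: 3.5 cup × 10/3 ≈ 12 cup
quinoa: 225 g × 10/3 ÷ 28.35 g/oz ≈ 26 oz
diced onion: (2 cup + 4 tbsp = 2.25 cup) × 10/3 × 160 g/cup = 1200 g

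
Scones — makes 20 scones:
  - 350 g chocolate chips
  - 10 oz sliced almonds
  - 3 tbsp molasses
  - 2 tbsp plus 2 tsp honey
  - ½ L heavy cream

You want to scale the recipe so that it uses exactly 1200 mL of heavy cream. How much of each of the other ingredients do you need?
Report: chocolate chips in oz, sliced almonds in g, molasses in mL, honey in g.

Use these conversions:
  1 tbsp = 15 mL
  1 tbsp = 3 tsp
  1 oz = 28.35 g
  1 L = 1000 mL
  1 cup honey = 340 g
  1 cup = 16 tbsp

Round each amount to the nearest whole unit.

chocolate chips: 30 oz; sliced almonds: 680 g; molasses: 108 mL; honey: 136 g

The original recipe has 500 mL of heavy cream, so the scaling factor is 1200 ÷ 500 = 12/5 = 2.4.
chocolate chips: 350 g × 12/5 ÷ 28.35 g/oz ≈ 30 oz
sliced almonds: 10 oz × 12/5 × 28.35 g/oz ≈ 680 g
molasses: 3 tbsp × 12/5 × 15 mL/tbsp = 108 mL
honey: (2 tbsp + 2 tsp = 8/3 tbsp) × 12/5 ÷ 16 tbsp/cup × 340 g/cup = 136 g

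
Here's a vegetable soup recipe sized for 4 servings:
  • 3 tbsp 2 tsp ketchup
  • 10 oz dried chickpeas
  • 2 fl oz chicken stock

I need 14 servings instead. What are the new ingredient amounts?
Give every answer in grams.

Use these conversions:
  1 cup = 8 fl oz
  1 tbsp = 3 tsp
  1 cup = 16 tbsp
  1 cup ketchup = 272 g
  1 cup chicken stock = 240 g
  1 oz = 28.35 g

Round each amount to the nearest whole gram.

Scaling factor: 14/4 = 7/2 = 3.5.
ketchup: (3 tbsp + 2 tsp = 11/3 tbsp) × 7/2 ÷ 16 tbsp/cup × 272 g/cup ≈ 218 g
dried chickpeas: 10 oz × 7/2 × 28.35 g/oz ≈ 992 g
chicken stock: 2 fl oz × 7/2 ÷ 8 fl oz/cup × 240 g/cup = 210 g

ketchup: 218 g; dried chickpeas: 992 g; chicken stock: 210 g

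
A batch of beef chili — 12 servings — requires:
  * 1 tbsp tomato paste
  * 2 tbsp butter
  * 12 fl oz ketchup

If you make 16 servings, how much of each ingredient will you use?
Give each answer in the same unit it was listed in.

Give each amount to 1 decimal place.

tomato paste: 1.3 tbsp; butter: 2.7 tbsp; ketchup: 16.0 fl oz

Scaling factor: 16/12 = 4/3.
tomato paste: 1 tbsp × 4/3 ≈ 1.3 tbsp
butter: 2 tbsp × 4/3 ≈ 2.7 tbsp
ketchup: 12 fl oz × 4/3 = 16.0 fl oz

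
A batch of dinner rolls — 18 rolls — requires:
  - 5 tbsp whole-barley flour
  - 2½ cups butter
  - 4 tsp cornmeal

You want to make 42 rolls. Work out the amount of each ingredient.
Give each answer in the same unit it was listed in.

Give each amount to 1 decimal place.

Scaling factor: 42/18 = 7/3.
whole-barley flour: 5 tbsp × 7/3 ≈ 11.7 tbsp
butter: 2.5 cup × 7/3 ≈ 5.8 cup
cornmeal: 4 tsp × 7/3 ≈ 9.3 tsp

whole-barley flour: 11.7 tbsp; butter: 5.8 cup; cornmeal: 9.3 tsp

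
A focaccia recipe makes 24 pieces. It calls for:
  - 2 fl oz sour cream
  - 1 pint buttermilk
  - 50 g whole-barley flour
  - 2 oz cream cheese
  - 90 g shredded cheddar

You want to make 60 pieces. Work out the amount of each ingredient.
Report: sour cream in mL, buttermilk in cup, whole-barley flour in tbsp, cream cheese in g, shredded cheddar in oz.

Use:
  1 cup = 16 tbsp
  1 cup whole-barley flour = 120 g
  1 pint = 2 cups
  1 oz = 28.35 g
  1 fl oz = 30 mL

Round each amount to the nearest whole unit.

Scaling factor: 60/24 = 5/2 = 2.5.
sour cream: 2 fl oz × 5/2 × 30 mL/fl oz = 150 mL
buttermilk: 1 pint × 5/2 × 2 cup/pint = 5 cup
whole-barley flour: 50 g × 5/2 ÷ 120 g/cup × 16 tbsp/cup ≈ 17 tbsp
cream cheese: 2 oz × 5/2 × 28.35 g/oz ≈ 142 g
shredded cheddar: 90 g × 5/2 ÷ 28.35 g/oz ≈ 8 oz

sour cream: 150 mL; buttermilk: 5 cup; whole-barley flour: 17 tbsp; cream cheese: 142 g; shredded cheddar: 8 oz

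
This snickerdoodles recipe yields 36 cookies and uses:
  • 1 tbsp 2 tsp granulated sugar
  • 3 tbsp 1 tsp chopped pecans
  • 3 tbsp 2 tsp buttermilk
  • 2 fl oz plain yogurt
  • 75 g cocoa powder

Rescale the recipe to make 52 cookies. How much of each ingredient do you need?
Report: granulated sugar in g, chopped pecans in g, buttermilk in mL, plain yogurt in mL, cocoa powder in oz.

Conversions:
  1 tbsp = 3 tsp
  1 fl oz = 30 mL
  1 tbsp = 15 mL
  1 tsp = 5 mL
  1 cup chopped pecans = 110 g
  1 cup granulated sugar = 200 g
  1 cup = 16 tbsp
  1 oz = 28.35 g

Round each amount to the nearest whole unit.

Scaling factor: 52/36 = 13/9.
granulated sugar: (1 tbsp + 2 tsp = 5/3 tbsp) × 13/9 ÷ 16 tbsp/cup × 200 g/cup ≈ 30 g
chopped pecans: (3 tbsp + 1 tsp = 10/3 tbsp) × 13/9 ÷ 16 tbsp/cup × 110 g/cup ≈ 33 g
buttermilk: (3 tbsp + 2 tsp = 11/3 tbsp) × 13/9 × 15 mL/tbsp ≈ 79 mL
plain yogurt: 2 fl oz × 13/9 × 30 mL/fl oz ≈ 87 mL
cocoa powder: 75 g × 13/9 ÷ 28.35 g/oz ≈ 4 oz

granulated sugar: 30 g; chopped pecans: 33 g; buttermilk: 79 mL; plain yogurt: 87 mL; cocoa powder: 4 oz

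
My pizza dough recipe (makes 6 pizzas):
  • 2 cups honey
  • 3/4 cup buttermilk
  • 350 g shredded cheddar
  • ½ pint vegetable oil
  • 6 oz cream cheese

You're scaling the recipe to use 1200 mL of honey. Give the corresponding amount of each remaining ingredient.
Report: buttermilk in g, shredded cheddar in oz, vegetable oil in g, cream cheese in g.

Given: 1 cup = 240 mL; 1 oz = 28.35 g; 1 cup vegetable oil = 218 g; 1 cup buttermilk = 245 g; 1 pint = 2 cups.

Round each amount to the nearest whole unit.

buttermilk: 459 g; shredded cheddar: 31 oz; vegetable oil: 545 g; cream cheese: 425 g

The original recipe has 480 mL of honey, so the scaling factor is 1200 ÷ 480 = 5/2 = 2.5.
buttermilk: 0.75 cup × 5/2 × 245 g/cup ≈ 459 g
shredded cheddar: 350 g × 5/2 ÷ 28.35 g/oz ≈ 31 oz
vegetable oil: 0.5 pint × 5/2 × 2 cup/pint × 218 g/cup = 545 g
cream cheese: 6 oz × 5/2 × 28.35 g/oz ≈ 425 g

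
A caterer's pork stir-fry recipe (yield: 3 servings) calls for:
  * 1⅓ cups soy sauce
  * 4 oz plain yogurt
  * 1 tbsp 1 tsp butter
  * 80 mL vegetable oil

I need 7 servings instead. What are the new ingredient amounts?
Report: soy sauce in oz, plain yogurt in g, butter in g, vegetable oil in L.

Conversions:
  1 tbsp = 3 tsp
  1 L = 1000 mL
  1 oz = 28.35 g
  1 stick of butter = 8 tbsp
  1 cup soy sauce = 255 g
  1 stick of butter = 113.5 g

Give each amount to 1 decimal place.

soy sauce: 28.0 oz; plain yogurt: 264.6 g; butter: 44.1 g; vegetable oil: 0.2 L

Scaling factor: 7/3.
soy sauce: 4/3 cup × 7/3 × 255 g/cup ÷ 28.35 g/oz ≈ 28.0 oz
plain yogurt: 4 oz × 7/3 × 28.35 g/oz = 264.6 g
butter: (1 tbsp + 1 tsp = 4/3 tbsp) × 7/3 ÷ 8 tbsp/stick × 113.5 g/stick ≈ 44.1 g
vegetable oil: 80 mL × 7/3 ÷ 1000 mL/L ≈ 0.2 L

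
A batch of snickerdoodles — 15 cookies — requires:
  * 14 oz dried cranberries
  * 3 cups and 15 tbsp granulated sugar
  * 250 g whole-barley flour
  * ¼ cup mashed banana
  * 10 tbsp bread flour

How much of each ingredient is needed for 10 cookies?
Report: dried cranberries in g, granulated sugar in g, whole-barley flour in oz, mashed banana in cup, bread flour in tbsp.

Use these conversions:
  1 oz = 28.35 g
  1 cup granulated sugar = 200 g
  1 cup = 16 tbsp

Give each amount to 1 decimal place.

dried cranberries: 264.6 g; granulated sugar: 525.0 g; whole-barley flour: 5.9 oz; mashed banana: 0.2 cup; bread flour: 6.7 tbsp

Scaling factor: 10/15 = 2/3.
dried cranberries: 14 oz × 2/3 × 28.35 g/oz = 264.6 g
granulated sugar: (3 cup + 15 tbsp = 3.9375 cup) × 2/3 × 200 g/cup = 525.0 g
whole-barley flour: 250 g × 2/3 ÷ 28.35 g/oz ≈ 5.9 oz
mashed banana: 0.25 cup × 2/3 ≈ 0.2 cup
bread flour: 10 tbsp × 2/3 ≈ 6.7 tbsp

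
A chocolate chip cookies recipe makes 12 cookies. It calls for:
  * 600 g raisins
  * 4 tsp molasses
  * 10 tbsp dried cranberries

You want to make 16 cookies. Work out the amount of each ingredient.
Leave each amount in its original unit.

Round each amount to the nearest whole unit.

raisins: 800 g; molasses: 5 tsp; dried cranberries: 13 tbsp

Scaling factor: 16/12 = 4/3.
raisins: 600 g × 4/3 = 800 g
molasses: 4 tsp × 4/3 ≈ 5 tsp
dried cranberries: 10 tbsp × 4/3 ≈ 13 tbsp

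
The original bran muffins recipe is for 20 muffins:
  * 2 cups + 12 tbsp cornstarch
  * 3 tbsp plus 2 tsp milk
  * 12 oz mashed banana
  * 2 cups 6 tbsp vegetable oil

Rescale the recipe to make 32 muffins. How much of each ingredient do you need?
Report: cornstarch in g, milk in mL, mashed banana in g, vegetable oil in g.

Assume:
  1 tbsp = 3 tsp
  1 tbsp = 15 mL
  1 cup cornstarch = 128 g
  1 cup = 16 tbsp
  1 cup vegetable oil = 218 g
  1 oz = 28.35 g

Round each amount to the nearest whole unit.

Scaling factor: 32/20 = 8/5 = 1.6.
cornstarch: (2 cup + 12 tbsp = 2.75 cup) × 8/5 × 128 g/cup ≈ 563 g
milk: (3 tbsp + 2 tsp = 11/3 tbsp) × 8/5 × 15 mL/tbsp = 88 mL
mashed banana: 12 oz × 8/5 × 28.35 g/oz ≈ 544 g
vegetable oil: (2 cup + 6 tbsp = 2.375 cup) × 8/5 × 218 g/cup ≈ 828 g

cornstarch: 563 g; milk: 88 mL; mashed banana: 544 g; vegetable oil: 828 g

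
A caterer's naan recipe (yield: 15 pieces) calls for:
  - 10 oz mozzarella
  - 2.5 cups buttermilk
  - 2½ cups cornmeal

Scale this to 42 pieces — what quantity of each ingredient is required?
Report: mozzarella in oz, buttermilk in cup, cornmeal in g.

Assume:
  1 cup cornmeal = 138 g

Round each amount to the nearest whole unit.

mozzarella: 28 oz; buttermilk: 7 cup; cornmeal: 966 g

Scaling factor: 42/15 = 14/5 = 2.8.
mozzarella: 10 oz × 14/5 = 28 oz
buttermilk: 2.5 cup × 14/5 = 7 cup
cornmeal: 2.5 cup × 14/5 × 138 g/cup = 966 g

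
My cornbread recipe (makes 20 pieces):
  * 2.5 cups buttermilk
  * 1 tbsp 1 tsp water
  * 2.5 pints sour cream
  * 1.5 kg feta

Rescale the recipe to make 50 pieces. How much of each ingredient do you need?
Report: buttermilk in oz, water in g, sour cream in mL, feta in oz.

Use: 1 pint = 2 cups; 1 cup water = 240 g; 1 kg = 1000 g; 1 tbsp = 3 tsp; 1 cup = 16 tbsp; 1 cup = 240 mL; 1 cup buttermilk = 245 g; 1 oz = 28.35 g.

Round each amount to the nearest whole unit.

Scaling factor: 50/20 = 5/2 = 2.5.
buttermilk: 2.5 cup × 5/2 × 245 g/cup ÷ 28.35 g/oz ≈ 54 oz
water: (1 tbsp + 1 tsp = 4/3 tbsp) × 5/2 ÷ 16 tbsp/cup × 240 g/cup = 50 g
sour cream: 2.5 pint × 5/2 × 2 cup/pint × 240 mL/cup = 3000 mL
feta: 1.5 kg × 5/2 × 1000 g/kg ÷ 28.35 g/oz ≈ 132 oz

buttermilk: 54 oz; water: 50 g; sour cream: 3000 mL; feta: 132 oz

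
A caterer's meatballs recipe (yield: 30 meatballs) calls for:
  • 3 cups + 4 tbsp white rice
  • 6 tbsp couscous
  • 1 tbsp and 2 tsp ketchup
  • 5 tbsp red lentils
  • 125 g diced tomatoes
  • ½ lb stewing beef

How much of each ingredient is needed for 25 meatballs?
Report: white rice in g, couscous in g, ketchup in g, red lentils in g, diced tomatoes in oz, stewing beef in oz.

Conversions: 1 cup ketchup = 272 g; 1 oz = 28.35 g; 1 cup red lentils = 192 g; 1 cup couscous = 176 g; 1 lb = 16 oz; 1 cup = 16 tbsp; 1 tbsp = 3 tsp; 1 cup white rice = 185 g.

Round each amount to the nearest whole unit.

white rice: 501 g; couscous: 55 g; ketchup: 24 g; red lentils: 50 g; diced tomatoes: 4 oz; stewing beef: 7 oz

Scaling factor: 25/30 = 5/6.
white rice: (3 cup + 4 tbsp = 3.25 cup) × 5/6 × 185 g/cup ≈ 501 g
couscous: 6 tbsp × 5/6 ÷ 16 tbsp/cup × 176 g/cup = 55 g
ketchup: (1 tbsp + 2 tsp = 5/3 tbsp) × 5/6 ÷ 16 tbsp/cup × 272 g/cup ≈ 24 g
red lentils: 5 tbsp × 5/6 ÷ 16 tbsp/cup × 192 g/cup = 50 g
diced tomatoes: 125 g × 5/6 ÷ 28.35 g/oz ≈ 4 oz
stewing beef: 0.5 lb × 5/6 × 16 oz/lb ≈ 7 oz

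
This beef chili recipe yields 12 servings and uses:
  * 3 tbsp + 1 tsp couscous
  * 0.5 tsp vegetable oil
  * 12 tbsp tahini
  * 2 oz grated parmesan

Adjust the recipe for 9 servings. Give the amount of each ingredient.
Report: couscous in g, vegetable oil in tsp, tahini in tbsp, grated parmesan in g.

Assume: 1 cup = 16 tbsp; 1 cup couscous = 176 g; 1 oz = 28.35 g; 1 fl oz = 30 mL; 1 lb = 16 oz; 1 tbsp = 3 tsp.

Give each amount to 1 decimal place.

couscous: 27.5 g; vegetable oil: 0.4 tsp; tahini: 9.0 tbsp; grated parmesan: 42.5 g

Scaling factor: 9/12 = 3/4 = 0.75.
couscous: (3 tbsp + 1 tsp = 10/3 tbsp) × 3/4 ÷ 16 tbsp/cup × 176 g/cup = 27.5 g
vegetable oil: 0.5 tsp × 3/4 ≈ 0.4 tsp
tahini: 12 tbsp × 3/4 = 9.0 tbsp
grated parmesan: 2 oz × 3/4 × 28.35 g/oz ≈ 42.5 g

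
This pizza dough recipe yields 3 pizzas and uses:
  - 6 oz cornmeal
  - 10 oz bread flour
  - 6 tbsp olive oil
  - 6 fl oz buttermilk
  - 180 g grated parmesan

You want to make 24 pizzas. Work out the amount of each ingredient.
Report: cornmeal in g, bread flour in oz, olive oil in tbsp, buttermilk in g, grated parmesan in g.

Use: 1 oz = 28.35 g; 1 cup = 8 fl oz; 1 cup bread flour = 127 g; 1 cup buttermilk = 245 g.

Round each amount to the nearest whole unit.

Scaling factor: 24/3 = 8.
cornmeal: 6 oz × 8 × 28.35 g/oz ≈ 1361 g
bread flour: 10 oz × 8 = 80 oz
olive oil: 6 tbsp × 8 = 48 tbsp
buttermilk: 6 fl oz × 8 ÷ 8 fl oz/cup × 245 g/cup = 1470 g
grated parmesan: 180 g × 8 = 1440 g

cornmeal: 1361 g; bread flour: 80 oz; olive oil: 48 tbsp; buttermilk: 1470 g; grated parmesan: 1440 g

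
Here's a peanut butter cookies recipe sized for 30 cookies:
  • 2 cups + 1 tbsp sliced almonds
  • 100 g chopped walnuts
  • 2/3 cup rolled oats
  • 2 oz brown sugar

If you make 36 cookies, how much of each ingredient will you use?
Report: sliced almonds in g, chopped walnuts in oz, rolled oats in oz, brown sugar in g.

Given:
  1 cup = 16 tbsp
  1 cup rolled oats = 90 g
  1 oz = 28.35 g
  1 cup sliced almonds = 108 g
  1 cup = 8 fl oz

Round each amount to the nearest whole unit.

Scaling factor: 36/30 = 6/5 = 1.2.
sliced almonds: (2 cup + 1 tbsp = 2.0625 cup) × 6/5 × 108 g/cup ≈ 267 g
chopped walnuts: 100 g × 6/5 ÷ 28.35 g/oz ≈ 4 oz
rolled oats: 2/3 cup × 6/5 × 90 g/cup ÷ 28.35 g/oz ≈ 3 oz
brown sugar: 2 oz × 6/5 × 28.35 g/oz ≈ 68 g

sliced almonds: 267 g; chopped walnuts: 4 oz; rolled oats: 3 oz; brown sugar: 68 g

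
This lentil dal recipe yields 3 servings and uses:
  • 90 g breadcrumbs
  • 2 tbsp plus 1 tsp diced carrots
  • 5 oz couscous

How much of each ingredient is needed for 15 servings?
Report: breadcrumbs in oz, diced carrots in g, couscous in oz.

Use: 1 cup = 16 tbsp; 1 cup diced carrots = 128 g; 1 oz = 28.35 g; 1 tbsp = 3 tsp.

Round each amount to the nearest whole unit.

Scaling factor: 15/3 = 5.
breadcrumbs: 90 g × 5 ÷ 28.35 g/oz ≈ 16 oz
diced carrots: (2 tbsp + 1 tsp = 7/3 tbsp) × 5 ÷ 16 tbsp/cup × 128 g/cup ≈ 93 g
couscous: 5 oz × 5 = 25 oz

breadcrumbs: 16 oz; diced carrots: 93 g; couscous: 25 oz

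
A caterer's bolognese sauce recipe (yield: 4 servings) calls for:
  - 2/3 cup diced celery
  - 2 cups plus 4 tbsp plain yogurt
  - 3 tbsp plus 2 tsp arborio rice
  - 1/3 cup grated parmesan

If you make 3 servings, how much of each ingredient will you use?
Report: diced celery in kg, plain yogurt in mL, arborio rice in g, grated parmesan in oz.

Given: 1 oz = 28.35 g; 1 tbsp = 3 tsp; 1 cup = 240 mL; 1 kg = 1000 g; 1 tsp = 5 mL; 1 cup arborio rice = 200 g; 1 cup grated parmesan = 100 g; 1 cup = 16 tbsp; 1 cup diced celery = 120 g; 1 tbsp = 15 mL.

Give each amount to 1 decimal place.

Scaling factor: 3/4 = 0.75.
diced celery: 2/3 cup × 3/4 × 120 g/cup ÷ 1000 g/kg ≈ 0.1 kg
plain yogurt: (2 cup + 4 tbsp = 2.25 cup) × 3/4 × 240 mL/cup = 405.0 mL
arborio rice: (3 tbsp + 2 tsp = 11/3 tbsp) × 3/4 ÷ 16 tbsp/cup × 200 g/cup ≈ 34.4 g
grated parmesan: 1/3 cup × 3/4 × 100 g/cup ÷ 28.35 g/oz ≈ 0.9 oz

diced celery: 0.1 kg; plain yogurt: 405.0 mL; arborio rice: 34.4 g; grated parmesan: 0.9 oz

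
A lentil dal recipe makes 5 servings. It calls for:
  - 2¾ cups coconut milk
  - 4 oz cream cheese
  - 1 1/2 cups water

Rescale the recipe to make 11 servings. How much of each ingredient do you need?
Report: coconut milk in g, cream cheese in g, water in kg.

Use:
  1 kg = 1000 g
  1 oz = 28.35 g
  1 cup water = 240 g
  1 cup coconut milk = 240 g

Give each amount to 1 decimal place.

coconut milk: 1452.0 g; cream cheese: 249.5 g; water: 0.8 kg

Scaling factor: 11/5 = 2.2.
coconut milk: 2.75 cup × 11/5 × 240 g/cup = 1452.0 g
cream cheese: 4 oz × 11/5 × 28.35 g/oz ≈ 249.5 g
water: 1.5 cup × 11/5 × 240 g/cup ÷ 1000 g/kg ≈ 0.8 kg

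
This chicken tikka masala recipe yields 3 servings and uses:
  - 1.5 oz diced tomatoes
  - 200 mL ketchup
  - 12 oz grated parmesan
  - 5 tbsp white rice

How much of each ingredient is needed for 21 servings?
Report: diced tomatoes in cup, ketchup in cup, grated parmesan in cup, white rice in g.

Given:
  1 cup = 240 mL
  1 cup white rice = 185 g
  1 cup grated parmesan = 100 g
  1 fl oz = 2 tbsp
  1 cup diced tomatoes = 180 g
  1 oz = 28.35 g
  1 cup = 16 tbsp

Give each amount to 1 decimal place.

diced tomatoes: 1.7 cup; ketchup: 5.8 cup; grated parmesan: 23.8 cup; white rice: 404.7 g

Scaling factor: 21/3 = 7.
diced tomatoes: 1.5 oz × 7 × 28.35 g/oz ÷ 180 g/cup ≈ 1.7 cup
ketchup: 200 mL × 7 ÷ 240 mL/cup ≈ 5.8 cup
grated parmesan: 12 oz × 7 × 28.35 g/oz ÷ 100 g/cup ≈ 23.8 cup
white rice: 5 tbsp × 7 ÷ 16 tbsp/cup × 185 g/cup ≈ 404.7 g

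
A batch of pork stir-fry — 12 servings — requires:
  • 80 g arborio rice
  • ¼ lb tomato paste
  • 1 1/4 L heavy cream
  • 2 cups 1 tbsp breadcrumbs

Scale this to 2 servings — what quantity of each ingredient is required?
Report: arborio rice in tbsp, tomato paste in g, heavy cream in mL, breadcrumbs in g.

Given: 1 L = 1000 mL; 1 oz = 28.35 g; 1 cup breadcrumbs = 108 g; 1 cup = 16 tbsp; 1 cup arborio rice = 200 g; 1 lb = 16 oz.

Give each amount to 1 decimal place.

arborio rice: 1.1 tbsp; tomato paste: 18.9 g; heavy cream: 208.3 mL; breadcrumbs: 37.1 g

Scaling factor: 2/12 = 1/6.
arborio rice: 80 g × 1/6 ÷ 200 g/cup × 16 tbsp/cup ≈ 1.1 tbsp
tomato paste: 0.25 lb × 1/6 × 16 oz/lb × 28.35 g/oz = 18.9 g
heavy cream: 1.25 L × 1/6 × 1000 mL/L ≈ 208.3 mL
breadcrumbs: (2 cup + 1 tbsp = 2.0625 cup) × 1/6 × 108 g/cup ≈ 37.1 g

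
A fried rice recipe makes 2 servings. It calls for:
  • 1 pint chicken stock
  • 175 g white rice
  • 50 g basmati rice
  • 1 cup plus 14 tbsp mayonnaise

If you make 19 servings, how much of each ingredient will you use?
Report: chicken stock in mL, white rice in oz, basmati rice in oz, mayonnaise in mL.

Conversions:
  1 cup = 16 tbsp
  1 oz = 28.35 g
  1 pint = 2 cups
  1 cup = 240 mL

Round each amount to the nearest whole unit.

chicken stock: 4560 mL; white rice: 59 oz; basmati rice: 17 oz; mayonnaise: 4275 mL

Scaling factor: 19/2 = 9.5.
chicken stock: 1 pint × 19/2 × 2 cup/pint × 240 mL/cup = 4560 mL
white rice: 175 g × 19/2 ÷ 28.35 g/oz ≈ 59 oz
basmati rice: 50 g × 19/2 ÷ 28.35 g/oz ≈ 17 oz
mayonnaise: (1 cup + 14 tbsp = 1.875 cup) × 19/2 × 240 mL/cup = 4275 mL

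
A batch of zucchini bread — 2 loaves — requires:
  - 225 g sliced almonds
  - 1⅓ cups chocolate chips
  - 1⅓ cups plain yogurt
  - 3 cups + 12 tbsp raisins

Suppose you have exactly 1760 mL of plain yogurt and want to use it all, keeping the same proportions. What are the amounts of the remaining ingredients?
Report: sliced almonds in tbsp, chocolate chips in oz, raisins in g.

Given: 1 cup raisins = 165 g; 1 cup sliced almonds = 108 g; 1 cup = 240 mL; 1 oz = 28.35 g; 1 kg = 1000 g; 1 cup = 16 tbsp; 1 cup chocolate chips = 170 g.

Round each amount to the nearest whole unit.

The original recipe has 320 mL of plain yogurt, so the scaling factor is 1760 ÷ 320 = 11/2 = 5.5.
sliced almonds: 225 g × 11/2 ÷ 108 g/cup × 16 tbsp/cup ≈ 183 tbsp
chocolate chips: 4/3 cup × 11/2 × 170 g/cup ÷ 28.35 g/oz ≈ 44 oz
raisins: (3 cup + 12 tbsp = 3.75 cup) × 11/2 × 165 g/cup ≈ 3403 g

sliced almonds: 183 tbsp; chocolate chips: 44 oz; raisins: 3403 g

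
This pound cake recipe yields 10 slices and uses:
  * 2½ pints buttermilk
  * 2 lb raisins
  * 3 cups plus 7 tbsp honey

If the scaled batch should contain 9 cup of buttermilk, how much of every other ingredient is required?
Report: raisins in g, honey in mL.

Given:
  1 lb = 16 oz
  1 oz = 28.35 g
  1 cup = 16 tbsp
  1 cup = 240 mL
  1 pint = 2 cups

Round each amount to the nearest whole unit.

raisins: 1633 g; honey: 1485 mL

The original recipe has 5 cup of buttermilk, so the scaling factor is 9 ÷ 5 = 9/5 = 1.8.
raisins: 2 lb × 9/5 × 16 oz/lb × 28.35 g/oz ≈ 1633 g
honey: (3 cup + 7 tbsp = 3.4375 cup) × 9/5 × 240 mL/cup = 1485 mL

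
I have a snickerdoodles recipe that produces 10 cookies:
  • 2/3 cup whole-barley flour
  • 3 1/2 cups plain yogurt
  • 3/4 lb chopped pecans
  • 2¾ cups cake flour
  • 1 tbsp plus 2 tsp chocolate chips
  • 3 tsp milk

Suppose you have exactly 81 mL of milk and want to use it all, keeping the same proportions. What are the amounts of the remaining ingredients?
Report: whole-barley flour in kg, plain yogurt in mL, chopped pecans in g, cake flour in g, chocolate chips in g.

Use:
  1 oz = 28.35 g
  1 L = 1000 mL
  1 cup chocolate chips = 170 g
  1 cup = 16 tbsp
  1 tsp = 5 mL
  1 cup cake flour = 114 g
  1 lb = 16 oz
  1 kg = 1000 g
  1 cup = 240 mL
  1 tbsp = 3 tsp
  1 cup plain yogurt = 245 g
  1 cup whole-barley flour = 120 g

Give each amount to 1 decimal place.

The original recipe has 15 mL of milk, so the scaling factor is 81 ÷ 15 = 27/5 = 5.4.
whole-barley flour: 2/3 cup × 27/5 × 120 g/cup ÷ 1000 g/kg ≈ 0.4 kg
plain yogurt: 3.5 cup × 27/5 × 240 mL/cup = 4536.0 mL
chopped pecans: 0.75 lb × 27/5 × 16 oz/lb × 28.35 g/oz ≈ 1837.1 g
cake flour: 2.75 cup × 27/5 × 114 g/cup = 1692.9 g
chocolate chips: (1 tbsp + 2 tsp = 5/3 tbsp) × 27/5 ÷ 16 tbsp/cup × 170 g/cup ≈ 95.6 g

whole-barley flour: 0.4 kg; plain yogurt: 4536.0 mL; chopped pecans: 1837.1 g; cake flour: 1692.9 g; chocolate chips: 95.6 g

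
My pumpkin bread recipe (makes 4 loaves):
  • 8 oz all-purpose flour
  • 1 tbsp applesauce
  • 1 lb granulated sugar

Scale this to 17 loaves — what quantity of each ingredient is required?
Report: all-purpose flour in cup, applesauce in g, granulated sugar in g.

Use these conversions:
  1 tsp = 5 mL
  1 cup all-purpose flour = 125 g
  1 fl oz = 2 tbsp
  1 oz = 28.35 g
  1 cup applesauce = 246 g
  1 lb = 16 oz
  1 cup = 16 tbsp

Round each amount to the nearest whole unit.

all-purpose flour: 8 cup; applesauce: 65 g; granulated sugar: 1928 g

Scaling factor: 17/4 = 4.25.
all-purpose flour: 8 oz × 17/4 × 28.35 g/oz ÷ 125 g/cup ≈ 8 cup
applesauce: 1 tbsp × 17/4 ÷ 16 tbsp/cup × 246 g/cup ≈ 65 g
granulated sugar: 1 lb × 17/4 × 16 oz/lb × 28.35 g/oz ≈ 1928 g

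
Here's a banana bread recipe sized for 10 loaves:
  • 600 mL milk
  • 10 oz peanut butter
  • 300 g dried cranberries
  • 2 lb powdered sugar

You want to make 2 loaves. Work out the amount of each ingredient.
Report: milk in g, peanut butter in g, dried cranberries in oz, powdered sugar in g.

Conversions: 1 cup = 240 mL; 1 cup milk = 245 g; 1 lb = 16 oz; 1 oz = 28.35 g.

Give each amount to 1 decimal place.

milk: 122.5 g; peanut butter: 56.7 g; dried cranberries: 2.1 oz; powdered sugar: 181.4 g

Scaling factor: 2/10 = 1/5 = 0.2.
milk: 600 mL × 1/5 ÷ 240 mL/cup × 245 g/cup = 122.5 g
peanut butter: 10 oz × 1/5 × 28.35 g/oz = 56.7 g
dried cranberries: 300 g × 1/5 ÷ 28.35 g/oz ≈ 2.1 oz
powdered sugar: 2 lb × 1/5 × 16 oz/lb × 28.35 g/oz ≈ 181.4 g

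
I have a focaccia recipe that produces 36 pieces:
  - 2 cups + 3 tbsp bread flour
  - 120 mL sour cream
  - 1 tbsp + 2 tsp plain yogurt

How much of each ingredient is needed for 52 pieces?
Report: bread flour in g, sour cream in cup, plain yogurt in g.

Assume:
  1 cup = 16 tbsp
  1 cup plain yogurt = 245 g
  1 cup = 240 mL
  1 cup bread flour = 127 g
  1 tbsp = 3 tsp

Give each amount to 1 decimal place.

bread flour: 401.3 g; sour cream: 0.7 cup; plain yogurt: 36.9 g

Scaling factor: 52/36 = 13/9.
bread flour: (2 cup + 3 tbsp = 2.1875 cup) × 13/9 × 127 g/cup ≈ 401.3 g
sour cream: 120 mL × 13/9 ÷ 240 mL/cup ≈ 0.7 cup
plain yogurt: (1 tbsp + 2 tsp = 5/3 tbsp) × 13/9 ÷ 16 tbsp/cup × 245 g/cup ≈ 36.9 g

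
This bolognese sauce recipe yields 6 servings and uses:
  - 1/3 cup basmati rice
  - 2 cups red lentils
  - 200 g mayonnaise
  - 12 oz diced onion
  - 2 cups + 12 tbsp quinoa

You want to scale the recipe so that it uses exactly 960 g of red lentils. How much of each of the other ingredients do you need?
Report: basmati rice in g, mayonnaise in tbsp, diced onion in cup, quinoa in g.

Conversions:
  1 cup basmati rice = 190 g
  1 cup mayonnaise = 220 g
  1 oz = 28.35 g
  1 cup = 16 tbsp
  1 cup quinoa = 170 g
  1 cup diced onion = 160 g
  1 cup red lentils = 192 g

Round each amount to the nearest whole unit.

The original recipe has 384 g of red lentils, so the scaling factor is 960 ÷ 384 = 5/2 = 2.5.
basmati rice: 1/3 cup × 5/2 × 190 g/cup ≈ 158 g
mayonnaise: 200 g × 5/2 ÷ 220 g/cup × 16 tbsp/cup ≈ 36 tbsp
diced onion: 12 oz × 5/2 × 28.35 g/oz ÷ 160 g/cup ≈ 5 cup
quinoa: (2 cup + 12 tbsp = 2.75 cup) × 5/2 × 170 g/cup ≈ 1169 g

basmati rice: 158 g; mayonnaise: 36 tbsp; diced onion: 5 cup; quinoa: 1169 g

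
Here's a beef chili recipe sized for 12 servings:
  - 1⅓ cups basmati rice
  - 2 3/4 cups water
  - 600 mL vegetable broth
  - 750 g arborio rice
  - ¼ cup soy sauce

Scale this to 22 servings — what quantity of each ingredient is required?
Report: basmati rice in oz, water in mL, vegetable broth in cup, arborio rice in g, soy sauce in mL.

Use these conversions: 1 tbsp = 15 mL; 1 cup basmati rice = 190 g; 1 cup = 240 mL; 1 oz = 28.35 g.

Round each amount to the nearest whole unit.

Scaling factor: 22/12 = 11/6.
basmati rice: 4/3 cup × 11/6 × 190 g/cup ÷ 28.35 g/oz ≈ 16 oz
water: 2.75 cup × 11/6 × 240 mL/cup = 1210 mL
vegetable broth: 600 mL × 11/6 ÷ 240 mL/cup ≈ 5 cup
arborio rice: 750 g × 11/6 = 1375 g
soy sauce: 0.25 cup × 11/6 × 240 mL/cup = 110 mL

basmati rice: 16 oz; water: 1210 mL; vegetable broth: 5 cup; arborio rice: 1375 g; soy sauce: 110 mL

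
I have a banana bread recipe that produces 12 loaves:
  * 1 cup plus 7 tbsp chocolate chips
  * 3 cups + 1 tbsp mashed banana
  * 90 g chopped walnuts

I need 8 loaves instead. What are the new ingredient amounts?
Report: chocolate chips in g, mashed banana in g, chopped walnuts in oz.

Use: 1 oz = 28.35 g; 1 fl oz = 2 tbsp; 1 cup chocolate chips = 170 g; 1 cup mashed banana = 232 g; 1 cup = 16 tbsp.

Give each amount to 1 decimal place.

chocolate chips: 162.9 g; mashed banana: 473.7 g; chopped walnuts: 2.1 oz

Scaling factor: 8/12 = 2/3.
chocolate chips: (1 cup + 7 tbsp = 1.4375 cup) × 2/3 × 170 g/cup ≈ 162.9 g
mashed banana: (3 cup + 1 tbsp = 3.0625 cup) × 2/3 × 232 g/cup ≈ 473.7 g
chopped walnuts: 90 g × 2/3 ÷ 28.35 g/oz ≈ 2.1 oz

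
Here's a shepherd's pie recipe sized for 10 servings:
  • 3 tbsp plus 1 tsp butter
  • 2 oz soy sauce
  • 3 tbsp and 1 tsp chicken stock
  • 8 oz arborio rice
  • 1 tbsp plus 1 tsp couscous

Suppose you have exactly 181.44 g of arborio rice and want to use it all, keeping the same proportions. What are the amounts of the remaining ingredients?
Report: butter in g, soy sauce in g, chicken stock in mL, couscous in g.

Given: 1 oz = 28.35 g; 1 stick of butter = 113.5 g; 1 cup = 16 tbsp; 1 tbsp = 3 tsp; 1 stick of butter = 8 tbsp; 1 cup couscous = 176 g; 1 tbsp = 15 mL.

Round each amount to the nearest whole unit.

butter: 38 g; soy sauce: 45 g; chicken stock: 40 mL; couscous: 12 g

The original recipe has 226.8 g of arborio rice, so the scaling factor is 181.44 ÷ 226.8 = 4/5 = 0.8.
butter: (3 tbsp + 1 tsp = 10/3 tbsp) × 4/5 ÷ 8 tbsp/stick × 113.5 g/stick ≈ 38 g
soy sauce: 2 oz × 4/5 × 28.35 g/oz ≈ 45 g
chicken stock: (3 tbsp + 1 tsp = 10/3 tbsp) × 4/5 × 15 mL/tbsp = 40 mL
couscous: (1 tbsp + 1 tsp = 4/3 tbsp) × 4/5 ÷ 16 tbsp/cup × 176 g/cup ≈ 12 g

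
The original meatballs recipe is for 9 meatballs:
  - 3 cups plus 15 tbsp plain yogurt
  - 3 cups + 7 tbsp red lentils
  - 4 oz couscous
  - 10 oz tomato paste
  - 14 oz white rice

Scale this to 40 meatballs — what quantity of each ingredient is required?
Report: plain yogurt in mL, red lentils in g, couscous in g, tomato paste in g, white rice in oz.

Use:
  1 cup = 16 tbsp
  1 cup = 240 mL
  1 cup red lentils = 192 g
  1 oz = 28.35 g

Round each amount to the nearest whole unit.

Scaling factor: 40/9.
plain yogurt: (3 cup + 15 tbsp = 3.9375 cup) × 40/9 × 240 mL/cup = 4200 mL
red lentils: (3 cup + 7 tbsp = 3.4375 cup) × 40/9 × 192 g/cup ≈ 2933 g
couscous: 4 oz × 40/9 × 28.35 g/oz = 504 g
tomato paste: 10 oz × 40/9 × 28.35 g/oz = 1260 g
white rice: 14 oz × 40/9 ≈ 62 oz

plain yogurt: 4200 mL; red lentils: 2933 g; couscous: 504 g; tomato paste: 1260 g; white rice: 62 oz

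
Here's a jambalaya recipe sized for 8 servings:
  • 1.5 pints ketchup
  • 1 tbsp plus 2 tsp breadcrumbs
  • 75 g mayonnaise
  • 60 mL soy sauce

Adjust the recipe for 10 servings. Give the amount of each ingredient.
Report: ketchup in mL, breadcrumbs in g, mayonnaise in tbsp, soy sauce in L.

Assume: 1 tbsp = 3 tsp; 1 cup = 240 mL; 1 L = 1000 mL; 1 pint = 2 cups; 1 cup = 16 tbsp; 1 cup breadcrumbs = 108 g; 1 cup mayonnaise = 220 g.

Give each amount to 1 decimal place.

Scaling factor: 10/8 = 5/4 = 1.25.
ketchup: 1.5 pint × 5/4 × 2 cup/pint × 240 mL/cup = 900.0 mL
breadcrumbs: (1 tbsp + 2 tsp = 5/3 tbsp) × 5/4 ÷ 16 tbsp/cup × 108 g/cup ≈ 14.1 g
mayonnaise: 75 g × 5/4 ÷ 220 g/cup × 16 tbsp/cup ≈ 6.8 tbsp
soy sauce: 60 mL × 5/4 ÷ 1000 mL/L ≈ 0.1 L

ketchup: 900.0 mL; breadcrumbs: 14.1 g; mayonnaise: 6.8 tbsp; soy sauce: 0.1 L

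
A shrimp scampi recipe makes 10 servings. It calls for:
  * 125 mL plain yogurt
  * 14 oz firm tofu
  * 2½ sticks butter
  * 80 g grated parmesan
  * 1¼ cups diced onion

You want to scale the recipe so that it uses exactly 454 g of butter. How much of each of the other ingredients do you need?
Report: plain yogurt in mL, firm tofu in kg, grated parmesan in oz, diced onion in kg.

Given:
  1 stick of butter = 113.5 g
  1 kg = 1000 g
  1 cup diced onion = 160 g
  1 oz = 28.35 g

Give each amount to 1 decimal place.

The original recipe has 283.75 g of butter, so the scaling factor is 454 ÷ 283.75 = 8/5 = 1.6.
plain yogurt: 125 mL × 8/5 = 200.0 mL
firm tofu: 14 oz × 8/5 × 28.35 g/oz ÷ 1000 g/kg ≈ 0.6 kg
grated parmesan: 80 g × 8/5 ÷ 28.35 g/oz ≈ 4.5 oz
diced onion: 1.25 cup × 8/5 × 160 g/cup ÷ 1000 g/kg ≈ 0.3 kg

plain yogurt: 200.0 mL; firm tofu: 0.6 kg; grated parmesan: 4.5 oz; diced onion: 0.3 kg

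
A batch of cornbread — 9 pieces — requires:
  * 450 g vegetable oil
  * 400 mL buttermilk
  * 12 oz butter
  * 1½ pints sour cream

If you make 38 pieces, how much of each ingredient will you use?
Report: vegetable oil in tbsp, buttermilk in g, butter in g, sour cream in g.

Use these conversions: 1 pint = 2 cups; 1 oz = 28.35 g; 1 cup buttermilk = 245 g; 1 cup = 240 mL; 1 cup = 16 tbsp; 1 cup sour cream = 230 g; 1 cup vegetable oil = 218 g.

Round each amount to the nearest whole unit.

vegetable oil: 139 tbsp; buttermilk: 1724 g; butter: 1436 g; sour cream: 2913 g

Scaling factor: 38/9.
vegetable oil: 450 g × 38/9 ÷ 218 g/cup × 16 tbsp/cup ≈ 139 tbsp
buttermilk: 400 mL × 38/9 ÷ 240 mL/cup × 245 g/cup ≈ 1724 g
butter: 12 oz × 38/9 × 28.35 g/oz ≈ 1436 g
sour cream: 1.5 pint × 38/9 × 2 cup/pint × 230 g/cup ≈ 2913 g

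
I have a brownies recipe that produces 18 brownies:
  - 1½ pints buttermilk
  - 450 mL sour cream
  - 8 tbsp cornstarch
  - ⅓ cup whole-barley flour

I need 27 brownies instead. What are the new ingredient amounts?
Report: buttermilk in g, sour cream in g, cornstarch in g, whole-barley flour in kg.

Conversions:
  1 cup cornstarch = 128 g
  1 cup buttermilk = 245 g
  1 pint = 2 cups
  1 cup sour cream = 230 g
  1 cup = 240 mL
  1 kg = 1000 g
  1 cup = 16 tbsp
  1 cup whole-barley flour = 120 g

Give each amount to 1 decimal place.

buttermilk: 1102.5 g; sour cream: 646.9 g; cornstarch: 96.0 g; whole-barley flour: 0.1 kg

Scaling factor: 27/18 = 3/2 = 1.5.
buttermilk: 1.5 pint × 3/2 × 2 cup/pint × 245 g/cup = 1102.5 g
sour cream: 450 mL × 3/2 ÷ 240 mL/cup × 230 g/cup ≈ 646.9 g
cornstarch: 8 tbsp × 3/2 ÷ 16 tbsp/cup × 128 g/cup = 96.0 g
whole-barley flour: 1/3 cup × 3/2 × 120 g/cup ÷ 1000 g/kg ≈ 0.1 kg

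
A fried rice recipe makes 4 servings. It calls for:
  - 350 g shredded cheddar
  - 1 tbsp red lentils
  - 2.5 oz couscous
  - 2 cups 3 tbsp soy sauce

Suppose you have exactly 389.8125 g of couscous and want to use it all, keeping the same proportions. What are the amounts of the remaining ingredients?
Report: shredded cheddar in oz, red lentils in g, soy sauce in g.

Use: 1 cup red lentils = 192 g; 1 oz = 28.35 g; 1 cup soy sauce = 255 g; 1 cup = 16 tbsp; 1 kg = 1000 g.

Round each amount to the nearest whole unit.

The original recipe has 70.875 g of couscous, so the scaling factor is 389.8125 ÷ 70.875 = 11/2 = 5.5.
shredded cheddar: 350 g × 11/2 ÷ 28.35 g/oz ≈ 68 oz
red lentils: 1 tbsp × 11/2 ÷ 16 tbsp/cup × 192 g/cup = 66 g
soy sauce: (2 cup + 3 tbsp = 2.1875 cup) × 11/2 × 255 g/cup ≈ 3068 g

shredded cheddar: 68 oz; red lentils: 66 g; soy sauce: 3068 g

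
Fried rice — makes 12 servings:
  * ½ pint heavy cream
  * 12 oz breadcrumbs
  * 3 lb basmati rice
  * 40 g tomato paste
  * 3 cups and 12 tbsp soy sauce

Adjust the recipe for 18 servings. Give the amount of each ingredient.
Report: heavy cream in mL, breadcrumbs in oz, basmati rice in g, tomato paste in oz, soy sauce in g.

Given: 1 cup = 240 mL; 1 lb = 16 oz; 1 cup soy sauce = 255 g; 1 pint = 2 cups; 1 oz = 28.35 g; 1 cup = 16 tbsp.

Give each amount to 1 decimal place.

Scaling factor: 18/12 = 3/2 = 1.5.
heavy cream: 0.5 pint × 3/2 × 2 cup/pint × 240 mL/cup = 360.0 mL
breadcrumbs: 12 oz × 3/2 = 18.0 oz
basmati rice: 3 lb × 3/2 × 16 oz/lb × 28.35 g/oz = 2041.2 g
tomato paste: 40 g × 3/2 ÷ 28.35 g/oz ≈ 2.1 oz
soy sauce: (3 cup + 12 tbsp = 3.75 cup) × 3/2 × 255 g/cup ≈ 1434.4 g

heavy cream: 360.0 mL; breadcrumbs: 18.0 oz; basmati rice: 2041.2 g; tomato paste: 2.1 oz; soy sauce: 1434.4 g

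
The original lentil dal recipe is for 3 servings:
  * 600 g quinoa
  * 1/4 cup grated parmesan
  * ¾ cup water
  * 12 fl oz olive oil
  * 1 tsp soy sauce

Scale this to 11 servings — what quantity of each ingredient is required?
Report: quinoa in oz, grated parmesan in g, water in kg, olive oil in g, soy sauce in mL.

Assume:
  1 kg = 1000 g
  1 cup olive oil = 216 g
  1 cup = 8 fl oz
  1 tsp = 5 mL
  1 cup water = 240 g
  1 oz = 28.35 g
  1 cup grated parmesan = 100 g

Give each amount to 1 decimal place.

Scaling factor: 11/3.
quinoa: 600 g × 11/3 ÷ 28.35 g/oz ≈ 77.6 oz
grated parmesan: 0.25 cup × 11/3 × 100 g/cup ≈ 91.7 g
water: 0.75 cup × 11/3 × 240 g/cup ÷ 1000 g/kg ≈ 0.7 kg
olive oil: 12 fl oz × 11/3 ÷ 8 fl oz/cup × 216 g/cup = 1188.0 g
soy sauce: 1 tsp × 11/3 × 5 mL/tsp ≈ 18.3 mL

quinoa: 77.6 oz; grated parmesan: 91.7 g; water: 0.7 kg; olive oil: 1188.0 g; soy sauce: 18.3 mL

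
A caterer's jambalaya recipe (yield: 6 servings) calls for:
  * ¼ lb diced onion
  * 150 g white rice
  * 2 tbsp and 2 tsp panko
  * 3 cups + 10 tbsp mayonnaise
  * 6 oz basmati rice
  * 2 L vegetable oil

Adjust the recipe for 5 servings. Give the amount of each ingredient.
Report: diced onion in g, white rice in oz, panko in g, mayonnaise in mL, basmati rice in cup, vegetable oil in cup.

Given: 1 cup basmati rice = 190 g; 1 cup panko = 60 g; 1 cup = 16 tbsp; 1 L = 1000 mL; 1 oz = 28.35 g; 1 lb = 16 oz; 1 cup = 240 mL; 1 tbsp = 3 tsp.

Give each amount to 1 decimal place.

diced onion: 94.5 g; white rice: 4.4 oz; panko: 8.3 g; mayonnaise: 725.0 mL; basmati rice: 0.7 cup; vegetable oil: 6.9 cup

Scaling factor: 5/6.
diced onion: 0.25 lb × 5/6 × 16 oz/lb × 28.35 g/oz = 94.5 g
white rice: 150 g × 5/6 ÷ 28.35 g/oz ≈ 4.4 oz
panko: (2 tbsp + 2 tsp = 8/3 tbsp) × 5/6 ÷ 16 tbsp/cup × 60 g/cup ≈ 8.3 g
mayonnaise: (3 cup + 10 tbsp = 3.625 cup) × 5/6 × 240 mL/cup = 725.0 mL
basmati rice: 6 oz × 5/6 × 28.35 g/oz ÷ 190 g/cup ≈ 0.7 cup
vegetable oil: 2 L × 5/6 × 1000 mL/L ÷ 240 mL/cup ≈ 6.9 cup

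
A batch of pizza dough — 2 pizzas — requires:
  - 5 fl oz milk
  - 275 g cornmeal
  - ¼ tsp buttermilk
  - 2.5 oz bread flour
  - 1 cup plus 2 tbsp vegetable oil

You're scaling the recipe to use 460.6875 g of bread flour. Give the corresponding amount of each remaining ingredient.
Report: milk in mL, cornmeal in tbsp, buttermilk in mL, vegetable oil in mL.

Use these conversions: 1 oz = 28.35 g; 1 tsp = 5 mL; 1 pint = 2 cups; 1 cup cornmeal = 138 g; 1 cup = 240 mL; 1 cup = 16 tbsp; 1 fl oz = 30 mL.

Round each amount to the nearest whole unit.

milk: 975 mL; cornmeal: 207 tbsp; buttermilk: 8 mL; vegetable oil: 1755 mL

The original recipe has 70.875 g of bread flour, so the scaling factor is 460.6875 ÷ 70.875 = 13/2 = 6.5.
milk: 5 fl oz × 13/2 × 30 mL/fl oz = 975 mL
cornmeal: 275 g × 13/2 ÷ 138 g/cup × 16 tbsp/cup ≈ 207 tbsp
buttermilk: 0.25 tsp × 13/2 × 5 mL/tsp ≈ 8 mL
vegetable oil: (1 cup + 2 tbsp = 1.125 cup) × 13/2 × 240 mL/cup = 1755 mL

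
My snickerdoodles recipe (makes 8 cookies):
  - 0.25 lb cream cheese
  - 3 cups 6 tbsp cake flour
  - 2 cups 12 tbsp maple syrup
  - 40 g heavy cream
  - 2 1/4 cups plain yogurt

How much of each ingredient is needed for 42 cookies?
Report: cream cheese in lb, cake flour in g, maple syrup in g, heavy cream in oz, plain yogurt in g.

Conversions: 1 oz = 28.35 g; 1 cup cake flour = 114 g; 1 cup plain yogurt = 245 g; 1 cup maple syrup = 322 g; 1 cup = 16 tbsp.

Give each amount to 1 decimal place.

cream cheese: 1.3 lb; cake flour: 2019.9 g; maple syrup: 4648.9 g; heavy cream: 7.4 oz; plain yogurt: 2894.1 g

Scaling factor: 42/8 = 21/4 = 5.25.
cream cheese: 0.25 lb × 21/4 ≈ 1.3 lb
cake flour: (3 cup + 6 tbsp = 3.375 cup) × 21/4 × 114 g/cup ≈ 2019.9 g
maple syrup: (2 cup + 12 tbsp = 2.75 cup) × 21/4 × 322 g/cup ≈ 4648.9 g
heavy cream: 40 g × 21/4 ÷ 28.35 g/oz ≈ 7.4 oz
plain yogurt: 2.25 cup × 21/4 × 245 g/cup ≈ 2894.1 g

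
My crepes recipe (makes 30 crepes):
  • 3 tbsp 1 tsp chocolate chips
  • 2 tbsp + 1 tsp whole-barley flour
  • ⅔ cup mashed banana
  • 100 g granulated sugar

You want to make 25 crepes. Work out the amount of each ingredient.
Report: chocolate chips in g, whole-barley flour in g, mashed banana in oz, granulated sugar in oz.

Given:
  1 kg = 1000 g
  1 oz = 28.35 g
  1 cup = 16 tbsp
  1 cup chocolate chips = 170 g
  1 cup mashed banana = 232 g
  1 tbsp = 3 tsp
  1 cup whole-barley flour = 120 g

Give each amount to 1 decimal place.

chocolate chips: 29.5 g; whole-barley flour: 14.6 g; mashed banana: 4.5 oz; granulated sugar: 2.9 oz

Scaling factor: 25/30 = 5/6.
chocolate chips: (3 tbsp + 1 tsp = 10/3 tbsp) × 5/6 ÷ 16 tbsp/cup × 170 g/cup ≈ 29.5 g
whole-barley flour: (2 tbsp + 1 tsp = 7/3 tbsp) × 5/6 ÷ 16 tbsp/cup × 120 g/cup ≈ 14.6 g
mashed banana: 2/3 cup × 5/6 × 232 g/cup ÷ 28.35 g/oz ≈ 4.5 oz
granulated sugar: 100 g × 5/6 ÷ 28.35 g/oz ≈ 2.9 oz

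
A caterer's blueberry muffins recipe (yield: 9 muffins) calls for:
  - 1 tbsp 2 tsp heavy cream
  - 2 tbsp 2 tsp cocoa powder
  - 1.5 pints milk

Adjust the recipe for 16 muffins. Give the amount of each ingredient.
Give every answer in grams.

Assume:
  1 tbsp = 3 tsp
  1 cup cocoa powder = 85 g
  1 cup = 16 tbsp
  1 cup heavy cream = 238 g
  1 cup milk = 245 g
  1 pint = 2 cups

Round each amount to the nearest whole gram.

Scaling factor: 16/9.
heavy cream: (1 tbsp + 2 tsp = 5/3 tbsp) × 16/9 ÷ 16 tbsp/cup × 238 g/cup ≈ 44 g
cocoa powder: (2 tbsp + 2 tsp = 8/3 tbsp) × 16/9 ÷ 16 tbsp/cup × 85 g/cup ≈ 25 g
milk: 1.5 pint × 16/9 × 2 cup/pint × 245 g/cup ≈ 1307 g

heavy cream: 44 g; cocoa powder: 25 g; milk: 1307 g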